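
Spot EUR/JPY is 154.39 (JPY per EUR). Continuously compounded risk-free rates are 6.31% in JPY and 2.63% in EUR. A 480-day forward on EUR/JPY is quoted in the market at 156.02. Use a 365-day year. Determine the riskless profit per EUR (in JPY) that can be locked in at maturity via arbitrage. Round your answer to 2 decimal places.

Fair forward: F* = S·e^(carry·T), with carry = (r_JPY − r_EUR) = 0.0631 − 0.0263 = 0.0368
F* = 154.39 · e^(0.0368 × 480/365) = 154.39 · e^0.048395 = 154.39 × 1.049585 = 162.0454
Market 156.02 < fair 162.0454: forward underpriced → reverse cash-and-carry (short spot, go long the forward).
At maturity, profit = |F_mkt − F*| = |156.02 − 162.0454| = 6.03 per EUR (in JPY)

6.03 per EUR (in JPY)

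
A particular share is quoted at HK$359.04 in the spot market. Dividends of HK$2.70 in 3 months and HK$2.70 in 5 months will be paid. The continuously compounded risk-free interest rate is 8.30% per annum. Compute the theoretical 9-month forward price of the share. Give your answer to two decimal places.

HK$376.51

PV(dividends) I = 2.70·e^(−0.0830·3/12) + 2.70·e^(−0.0830·5/12)
I = 2.6446 + 2.6082 = 5.2528
F = (S − I)·e^(rT) = (359.04 − 5.2528) · e^(0.0830·9/12)
= 353.7872 · e^0.062250 = 353.7872 × 1.064228 = HK$376.51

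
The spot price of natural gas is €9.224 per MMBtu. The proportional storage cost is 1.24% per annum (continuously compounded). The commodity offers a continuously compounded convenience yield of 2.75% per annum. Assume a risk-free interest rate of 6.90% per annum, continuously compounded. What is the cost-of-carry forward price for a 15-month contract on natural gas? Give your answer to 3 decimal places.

€9.867 per MMBtu

Net carry = r + u − y = 0.0690 + 0.0124 − 0.0275 = 0.0539
F = S·e^((r+u−y)T) = 9.224 · e^(0.0539 × 15/12) = 9.224 · e^0.067375
= 9.224 × 1.069697 = €9.867 per MMBtu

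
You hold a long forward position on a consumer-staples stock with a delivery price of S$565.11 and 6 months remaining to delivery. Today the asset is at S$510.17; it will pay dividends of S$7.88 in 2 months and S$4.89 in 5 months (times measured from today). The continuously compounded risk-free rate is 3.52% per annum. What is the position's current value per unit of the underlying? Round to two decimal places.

PV(remaining dividends) I = 7.88·e^(−0.0352·2/12) + 4.89·e^(−0.0352·5/12) = 12.6527
Current forward F = (S − I)·e^(rT) = (510.17 − 12.6527)·e^(0.0352·6/12) = 497.5173 × 1.017756 = 506.3512
Value (long) = (F − K)·e^(−rT) = (506.3512 − 565.11) × 0.982554 = -57.7337
Value = -S$57.73

-S$57.73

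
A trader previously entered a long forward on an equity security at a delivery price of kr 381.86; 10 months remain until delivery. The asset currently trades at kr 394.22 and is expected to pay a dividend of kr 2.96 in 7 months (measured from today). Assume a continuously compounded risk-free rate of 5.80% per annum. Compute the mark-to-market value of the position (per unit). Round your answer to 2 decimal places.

PV(remaining dividends) I = 2.96·e^(−0.0580·7/12) = 2.8615
Current forward F = (S − I)·e^(rT) = (394.22 − 2.8615)·e^(0.0580·10/12) = 391.3585 × 1.049520 = 410.7386
Value (long) = (F − K)·e^(−rT) = (410.7386 − 381.86) × 0.952816 = 27.5160
Value = kr 27.52

kr 27.52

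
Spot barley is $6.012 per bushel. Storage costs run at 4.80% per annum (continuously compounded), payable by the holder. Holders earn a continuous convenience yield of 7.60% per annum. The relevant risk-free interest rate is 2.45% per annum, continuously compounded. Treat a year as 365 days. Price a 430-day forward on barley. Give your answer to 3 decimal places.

Net carry = r + u − y = 0.0245 + 0.0480 − 0.0760 = -0.0035
F = S·e^((r+u−y)T) = 6.012 · e^(-0.0035 × 430/365) = 6.012 · e^-0.004123
= 6.012 × 0.995885 = $5.987 per bushel

$5.987 per bushel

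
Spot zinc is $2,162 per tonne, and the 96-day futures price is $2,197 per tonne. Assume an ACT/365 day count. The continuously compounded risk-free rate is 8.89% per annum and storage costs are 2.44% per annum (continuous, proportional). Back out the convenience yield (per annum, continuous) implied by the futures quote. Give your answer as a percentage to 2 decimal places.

5.22%

F = S·e^((r+u−y)T) ⇒ (r+u−y) = ln(F/S)/T
ln(2197/2162) = 0.016059; /T ⇒ 0.061058
y = r + u − ln(F/S)/T = 0.0889 + 0.0244 − 0.061058 = 0.052242
y = 5.22%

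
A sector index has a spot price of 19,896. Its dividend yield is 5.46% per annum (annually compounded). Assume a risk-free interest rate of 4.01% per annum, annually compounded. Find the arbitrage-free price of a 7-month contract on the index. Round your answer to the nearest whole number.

F = S · (1+r)^T / (1+q)^T
= 19896 × 1.023200 / 1.031497 = 19896 × 0.991956
F = 19,736

19,736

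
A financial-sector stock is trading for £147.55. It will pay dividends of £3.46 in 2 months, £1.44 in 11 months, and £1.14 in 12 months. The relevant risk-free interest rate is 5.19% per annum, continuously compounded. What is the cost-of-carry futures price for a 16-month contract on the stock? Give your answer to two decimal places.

£151.81

PV(dividends) I = 3.46·e^(−0.0519·2/12) + 1.44·e^(−0.0519·11/12) + 1.14·e^(−0.0519·12/12)
I = 3.4302 + 1.3731 + 1.0823 = 5.8856
F = (S − I)·e^(rT) = (147.55 − 5.8856) · e^(0.0519·16/12)
= 141.6644 · e^0.069200 = 141.6644 × 1.071651 = £151.81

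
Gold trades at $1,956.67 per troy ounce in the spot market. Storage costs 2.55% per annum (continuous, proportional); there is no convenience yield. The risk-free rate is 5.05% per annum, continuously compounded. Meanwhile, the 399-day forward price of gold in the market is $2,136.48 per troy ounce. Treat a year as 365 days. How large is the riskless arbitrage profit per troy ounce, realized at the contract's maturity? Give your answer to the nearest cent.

Fair forward: F* = S·e^(carry·T), with carry = (r + u) = 0.0505 + 0.0255 = 0.0760
F* = 1956.67 · e^(0.0760 × 399/365) = 1956.67 · e^0.08307945 = 1956.67 × 1.08662814 = $2126.1727
Market $2136.48 > fair $2126.1727: forward overpriced → cash-and-carry (buy spot, short the forward).
At maturity, profit = |F_mkt − F*| = |2136.48 − 2126.1727| = $10.31 per troy ounce

$10.31 per troy ounce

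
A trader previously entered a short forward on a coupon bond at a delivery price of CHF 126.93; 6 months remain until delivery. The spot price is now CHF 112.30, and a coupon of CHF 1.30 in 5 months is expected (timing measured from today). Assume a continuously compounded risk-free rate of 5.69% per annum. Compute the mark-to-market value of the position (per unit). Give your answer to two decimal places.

PV(remaining coupons) I = 1.30·e^(−0.0569·5/12) = 1.2695
Current forward F = (S − I)·e^(rT) = (112.30 − 1.2695)·e^(0.0569·6/12) = 111.0305 × 1.028859 = 114.2347
Value (long) = (F − K)·e^(−rT) = (114.2347 − 126.93) × 0.971951 = -12.3392
Short position value = −(long value) = CHF 12.34

CHF 12.34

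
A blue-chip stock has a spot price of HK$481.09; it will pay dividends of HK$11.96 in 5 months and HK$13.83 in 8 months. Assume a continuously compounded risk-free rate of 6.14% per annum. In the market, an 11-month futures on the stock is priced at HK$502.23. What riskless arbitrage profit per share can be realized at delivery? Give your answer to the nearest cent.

HK$19.66 per share

PV(dividends) I = 11.96·e^(−0.0614·5/12) + 13.83·e^(−0.0614·8/12) = 24.9332
Fair futures F* = (S − I)·e^(rT) = (481.09 − 24.9332)·e^0.056283 = 456.1568 × 1.057897 = 482.5669
Market HK$502.23 > fair 482.5669: forward overpriced → cash-and-carry (borrow at r, buy the stock and collect the dividends, short the forward).
Profit at T = |F_mkt − F*| = |502.23 − 482.5669| = HK$19.66 per share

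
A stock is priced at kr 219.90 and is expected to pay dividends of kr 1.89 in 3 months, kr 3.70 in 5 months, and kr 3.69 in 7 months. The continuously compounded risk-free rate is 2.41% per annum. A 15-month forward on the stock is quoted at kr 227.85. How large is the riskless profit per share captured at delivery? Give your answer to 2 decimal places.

kr 10.69 per share

PV(dividends) I = 1.89·e^(−0.0241·3/12) + 3.70·e^(−0.0241·5/12) + 3.69·e^(−0.0241·7/12) = 9.1802
Fair forward F* = (S − I)·e^(rT) = (219.90 − 9.1802)·e^0.030125 = 210.7198 × 1.030583 = 217.1642
Market kr 227.85 > fair 217.1642: forward overpriced → cash-and-carry (borrow at r, buy the stock and collect the dividends, short the forward).
Profit at T = |F_mkt − F*| = |227.85 − 217.1642| = kr 10.69 per share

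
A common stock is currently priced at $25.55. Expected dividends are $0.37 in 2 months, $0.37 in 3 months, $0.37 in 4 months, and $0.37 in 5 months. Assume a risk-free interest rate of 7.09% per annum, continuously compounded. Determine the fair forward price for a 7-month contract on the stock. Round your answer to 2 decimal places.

PV(dividends) I = 0.37·e^(−0.0709·2/12) + 0.37·e^(−0.0709·3/12) + 0.37·e^(−0.0709·4/12) + 0.37·e^(−0.0709·5/12)
I = 0.3657 + 0.3635 + 0.3614 + 0.3592 = 1.4498
F = (S − I)·e^(rT) = (25.55 − 1.4498) · e^(0.0709·7/12)
= 24.1002 · e^0.041358 = 24.1002 × 1.042225 = $25.12

$25.12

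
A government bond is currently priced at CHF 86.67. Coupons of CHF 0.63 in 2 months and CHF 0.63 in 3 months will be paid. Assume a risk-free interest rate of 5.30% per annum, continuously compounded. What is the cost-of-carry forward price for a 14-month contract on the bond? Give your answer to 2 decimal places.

CHF 90.87

PV(coupons) I = 0.63·e^(−0.0530·2/12) + 0.63·e^(−0.0530·3/12)
I = 0.6245 + 0.6217 = 1.2462
F = (S − I)·e^(rT) = (86.67 − 1.2462) · e^(0.0530·14/12)
= 85.4238 · e^0.061833 = 85.4238 × 1.063785 = CHF 90.87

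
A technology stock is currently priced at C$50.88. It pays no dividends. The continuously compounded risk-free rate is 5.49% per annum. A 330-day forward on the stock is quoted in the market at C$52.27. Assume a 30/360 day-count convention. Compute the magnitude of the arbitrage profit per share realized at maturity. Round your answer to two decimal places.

Fair forward: F* = S·e^(carry·T), with carry = r = 0.0549
F* = 50.88 · e^(0.0549 × 330/360) = 50.88 · e^0.050325 = 50.88 × 1.051613 = C$53.5061
Market C$52.27 < fair C$53.5061: forward underpriced → reverse cash-and-carry (short spot, go long the forward).
At maturity, profit = |F_mkt − F*| = |52.27 − 53.5061| = C$1.24 per share

C$1.24 per share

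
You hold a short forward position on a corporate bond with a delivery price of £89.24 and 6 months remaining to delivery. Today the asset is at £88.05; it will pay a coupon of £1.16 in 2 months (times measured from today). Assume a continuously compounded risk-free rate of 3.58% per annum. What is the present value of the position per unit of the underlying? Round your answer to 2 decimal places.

£0.76

PV(remaining coupons) I = 1.16·e^(−0.0358·2/12) = 1.1531
Current forward F = (S − I)·e^(rT) = (88.05 − 1.1531)·e^(0.0358·6/12) = 86.8969 × 1.018061 = 88.4663
Value (long) = (F − K)·e^(−rT) = (88.4663 − 89.24) × 0.982259 = -0.7600
Short position value = −(long value) = £0.76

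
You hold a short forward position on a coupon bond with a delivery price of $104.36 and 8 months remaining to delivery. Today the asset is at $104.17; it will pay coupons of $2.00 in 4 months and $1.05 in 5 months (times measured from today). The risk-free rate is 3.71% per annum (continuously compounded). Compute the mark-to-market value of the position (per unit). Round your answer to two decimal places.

$0.65

PV(remaining coupons) I = 2.00·e^(−0.0371·4/12) + 1.05·e^(−0.0371·5/12) = 3.0093
Current forward F = (S − I)·e^(rT) = (104.17 − 3.0093)·e^(0.0371·8/12) = 101.1607 × 1.025042 = 103.6940
Value (long) = (F − K)·e^(−rT) = (103.6940 − 104.36) × 0.975570 = -0.6497
Short position value = −(long value) = $0.65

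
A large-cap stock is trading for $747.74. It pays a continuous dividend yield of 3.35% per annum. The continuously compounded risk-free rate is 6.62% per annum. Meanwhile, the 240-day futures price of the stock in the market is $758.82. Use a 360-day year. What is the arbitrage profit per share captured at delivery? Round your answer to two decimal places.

$5.40 per share

Fair futures: F* = S·e^(carry·T), with carry = (r − q) = 0.0662 − 0.0335 = 0.0327
F* = 747.74 · e^(0.0327 × 240/360) = 747.74 · e^0.021800 = 747.74 × 1.022039 = $764.2194
Market $758.82 < fair $764.2194: forward underpriced → reverse cash-and-carry (short spot, go long the forward).
At maturity, profit = |F_mkt − F*| = |758.82 − 764.2194| = $5.40 per share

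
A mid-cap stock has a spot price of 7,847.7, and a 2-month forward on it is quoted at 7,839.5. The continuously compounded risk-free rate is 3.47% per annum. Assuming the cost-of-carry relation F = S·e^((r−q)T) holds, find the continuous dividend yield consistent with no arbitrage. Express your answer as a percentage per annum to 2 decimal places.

4.10%

From F = S·e^((r−q)T): (r − q) = ln(F/S)/T
ln(7839.5/7847.7) = ln(0.998955) = -0.001046
(r − q) = -0.001046 / (2/12) = -0.006276
q = r − ln(F/S)/T = 0.0347 + 0.006276 = 0.040976
q = 4.10%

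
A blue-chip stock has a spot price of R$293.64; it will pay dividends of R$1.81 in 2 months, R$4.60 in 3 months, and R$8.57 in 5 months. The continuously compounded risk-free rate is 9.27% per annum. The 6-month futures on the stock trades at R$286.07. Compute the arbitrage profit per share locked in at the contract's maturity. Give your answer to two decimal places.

R$6.29 per share

PV(dividends) I = 1.81·e^(−0.0927·2/12) + 4.60·e^(−0.0927·3/12) + 8.57·e^(−0.0927·5/12) = 14.5222
Fair futures F* = (S − I)·e^(rT) = (293.64 − 14.5222)·e^0.046350 = 279.1178 × 1.047441 = 292.3594
Market R$286.07 < fair 292.3594: forward underpriced → reverse cash-and-carry (short the stock, invest proceeds at r, pay the dividends, go long the forward).
Profit at T = |F_mkt − F*| = |286.07 − 292.3594| = R$6.29 per share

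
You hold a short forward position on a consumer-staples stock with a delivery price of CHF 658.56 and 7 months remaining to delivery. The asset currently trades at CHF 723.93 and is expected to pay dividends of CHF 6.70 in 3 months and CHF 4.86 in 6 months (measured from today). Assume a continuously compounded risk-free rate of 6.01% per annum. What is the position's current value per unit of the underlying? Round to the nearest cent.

-CHF 76.74

PV(remaining dividends) I = 6.70·e^(−0.0601·3/12) + 4.86·e^(−0.0601·6/12) = 11.3162
Current forward F = (S − I)·e^(rT) = (723.93 − 11.3162)·e^(0.0601·7/12) = 712.6138 × 1.035680 = 738.0399
Value (long) = (F − K)·e^(−rT) = (738.0399 − 658.56) × 0.965549 = 76.7417
Short position value = −(long value) = -CHF 76.74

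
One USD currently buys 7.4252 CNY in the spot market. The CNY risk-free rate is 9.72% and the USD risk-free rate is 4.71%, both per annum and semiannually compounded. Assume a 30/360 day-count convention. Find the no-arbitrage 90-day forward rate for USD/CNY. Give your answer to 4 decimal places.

7.5155

By covered interest parity, F = S · (1+r_CNY/2)^(2T) / (1+r_USD/2)^(2T)
= 7.4252 × 1.024012 / 1.011706 = 7.4252 × 1.012164
F = 7.5155 CNY per USD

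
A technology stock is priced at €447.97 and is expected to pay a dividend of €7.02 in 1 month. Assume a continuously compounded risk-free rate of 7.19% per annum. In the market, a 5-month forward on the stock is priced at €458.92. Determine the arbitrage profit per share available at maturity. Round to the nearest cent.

€4.52 per share

PV(dividends) I = 7.02·e^(−0.0719·1/12) = 6.9781
Fair forward F* = (S − I)·e^(rT) = (447.97 − 6.9781)·e^0.029958 = 440.9919 × 1.030411 = 454.4029
Market €458.92 > fair 454.4029: forward overpriced → cash-and-carry (borrow at r, buy the stock and collect the dividends, short the forward).
Profit at T = |F_mkt − F*| = |458.92 − 454.4029| = €4.52 per share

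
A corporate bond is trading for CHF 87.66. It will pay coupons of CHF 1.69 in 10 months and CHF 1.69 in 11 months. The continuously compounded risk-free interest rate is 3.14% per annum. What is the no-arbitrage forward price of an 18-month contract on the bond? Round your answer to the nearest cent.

CHF 88.44

PV(coupons) I = 1.69·e^(−0.0314·10/12) + 1.69·e^(−0.0314·11/12)
I = 1.6464 + 1.6420 = 3.2884
F = (S − I)·e^(rT) = (87.66 − 3.2884) · e^(0.0314·18/12)
= 84.3716 · e^0.047100 = 84.3716 × 1.048227 = CHF 88.44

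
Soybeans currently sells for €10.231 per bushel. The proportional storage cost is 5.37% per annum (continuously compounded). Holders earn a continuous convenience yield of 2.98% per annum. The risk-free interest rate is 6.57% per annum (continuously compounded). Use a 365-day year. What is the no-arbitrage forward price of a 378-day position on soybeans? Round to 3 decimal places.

Net carry = r + u − y = 0.0657 + 0.0537 − 0.0298 = 0.0896
F = S·e^((r+u−y)T) = 10.231 · e^(0.0896 × 378/365) = 10.231 · e^0.092791
= 10.231 × 1.097232 = €11.226 per bushel

€11.226 per bushel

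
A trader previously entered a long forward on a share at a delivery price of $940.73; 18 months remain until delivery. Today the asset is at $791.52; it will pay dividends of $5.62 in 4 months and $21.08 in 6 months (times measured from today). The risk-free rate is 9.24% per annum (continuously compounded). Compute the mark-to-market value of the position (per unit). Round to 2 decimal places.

-$53.03

PV(remaining dividends) I = 5.62·e^(−0.0924·4/12) + 21.08·e^(−0.0924·6/12) = 25.5778
Current forward F = (S − I)·e^(rT) = (791.52 − 25.5778)·e^(0.0924·18/12) = 765.9422 × 1.148665 = 879.8110
Value (long) = (F − K)·e^(−rT) = (879.8110 − 940.73) × 0.870576 = -53.0346
Value = -$53.03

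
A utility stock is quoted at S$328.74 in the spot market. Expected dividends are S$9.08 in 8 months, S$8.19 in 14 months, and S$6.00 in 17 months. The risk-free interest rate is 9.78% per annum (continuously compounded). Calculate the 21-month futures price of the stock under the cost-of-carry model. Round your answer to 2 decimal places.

S$365.14

PV(dividends) I = 9.08·e^(−0.0978·8/12) + 8.19·e^(−0.0978·14/12) + 6.00·e^(−0.0978·17/12)
I = 8.5069 + 7.3069 + 5.2237 = 21.0375
F = (S − I)·e^(rT) = (328.74 − 21.0375) · e^(0.0978·21/12)
= 307.7025 · e^0.171150 = 307.7025 × 1.186669 = S$365.14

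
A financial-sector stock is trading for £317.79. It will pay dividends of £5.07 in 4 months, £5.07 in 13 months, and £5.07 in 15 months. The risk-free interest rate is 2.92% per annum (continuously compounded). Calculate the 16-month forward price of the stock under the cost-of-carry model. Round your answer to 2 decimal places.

PV(dividends) I = 5.07·e^(−0.0292·4/12) + 5.07·e^(−0.0292·13/12) + 5.07·e^(−0.0292·15/12)
I = 5.0209 + 4.9121 + 4.8883 = 14.8213
F = (S − I)·e^(rT) = (317.79 − 14.8213) · e^(0.0292·16/12)
= 302.9687 · e^0.038933 = 302.9687 × 1.039701 = £315.00

£315.00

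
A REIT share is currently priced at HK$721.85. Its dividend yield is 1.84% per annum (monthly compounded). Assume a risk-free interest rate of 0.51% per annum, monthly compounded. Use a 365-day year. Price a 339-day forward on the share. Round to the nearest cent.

HK$713.00

F = S · (1+r/12)^(12T) / (1+q/12)^(12T)
= 721.85 × 1.004747 / 1.017223 = 721.85 × 0.987735
F = HK$713.00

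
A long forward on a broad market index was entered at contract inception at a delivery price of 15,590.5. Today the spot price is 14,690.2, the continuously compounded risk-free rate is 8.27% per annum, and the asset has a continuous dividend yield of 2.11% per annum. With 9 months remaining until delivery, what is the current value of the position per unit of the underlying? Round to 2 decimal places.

Current fair forward for the remaining 9 months: F = S·e^((r − q)·T), (r − q) = 0.0827 − 0.0211 = 0.0616
F = 14690.2 · e^(0.0616 × 9/12) = 14690.2 × 1.04728385 = 15384.8092
Value of long forward = (F − K)·e^(−rT) = (15384.8092 − 15590.5) · e^(−0.0827·9/12)
= -205.6908 × 0.93985939 = -193.32

-193.32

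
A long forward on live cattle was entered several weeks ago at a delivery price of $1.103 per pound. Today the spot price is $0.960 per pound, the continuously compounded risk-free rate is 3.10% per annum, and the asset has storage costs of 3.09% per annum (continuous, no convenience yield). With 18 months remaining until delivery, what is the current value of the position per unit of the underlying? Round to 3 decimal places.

Current fair forward for the remaining 18 months: F = S·e^((r + u)·T), (r + u) = 0.0310 + 0.0309 = 0.0619
F = 0.960 · e^(0.0619 × 18/12) = 0.960 × 1.097297 = 1.0534
Value of long forward = (F − K)·e^(−rT) = (1.0534 − 1.103) · e^(−0.0310·18/12)
= -0.0496 × 0.954565 = -0.047

-$0.047 per pound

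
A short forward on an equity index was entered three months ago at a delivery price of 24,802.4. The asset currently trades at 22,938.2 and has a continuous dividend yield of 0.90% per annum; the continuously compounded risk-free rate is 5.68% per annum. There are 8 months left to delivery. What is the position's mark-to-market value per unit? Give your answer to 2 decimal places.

1079.79

Current fair forward for the remaining 8 months: F = S·e^((r − q)·T), (r − q) = 0.0568 − 0.0090 = 0.0478
F = 22938.2 · e^(0.0478 × 8/12) = 22938.2 × 1.03237985 = 23680.9355
Value of long forward = (F − K)·e^(−rT) = (23680.9355 − 24802.4) · e^(−0.0568·8/12)
= -1121.4645 × 0.96284131 = -1079.79
Short position value = −(long value) = 1079.79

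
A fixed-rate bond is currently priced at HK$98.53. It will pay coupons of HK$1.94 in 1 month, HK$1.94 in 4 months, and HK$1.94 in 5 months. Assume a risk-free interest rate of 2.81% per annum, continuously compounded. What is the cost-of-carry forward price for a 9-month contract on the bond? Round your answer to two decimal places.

HK$94.73

PV(coupons) I = 1.94·e^(−0.0281·1/12) + 1.94·e^(−0.0281·4/12) + 1.94·e^(−0.0281·5/12)
I = 1.9355 + 1.9219 + 1.9174 = 5.7748
F = (S − I)·e^(rT) = (98.53 − 5.7748) · e^(0.0281·9/12)
= 92.7552 · e^0.021075 = 92.7552 × 1.021299 = HK$94.73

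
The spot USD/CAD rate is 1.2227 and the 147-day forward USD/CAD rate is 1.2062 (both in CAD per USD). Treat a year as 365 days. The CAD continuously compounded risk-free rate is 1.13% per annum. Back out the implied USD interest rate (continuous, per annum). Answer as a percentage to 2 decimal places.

F = S·e^((r_CAD − r_USD)T) ⇒ r_USD = r_CAD − ln(F/S)/T
ln(1.2062/1.2227) = -0.013587; /(147/365) = -0.033736
r_USD = 0.0113 + 0.033736 = 0.045036
r_USD = 4.50%

4.50%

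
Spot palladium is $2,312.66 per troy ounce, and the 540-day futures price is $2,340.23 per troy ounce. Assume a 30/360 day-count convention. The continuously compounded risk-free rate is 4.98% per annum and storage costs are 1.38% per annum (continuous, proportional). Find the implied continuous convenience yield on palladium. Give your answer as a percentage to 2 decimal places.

F = S·e^((r+u−y)T) ⇒ (r+u−y) = ln(F/S)/T
ln(2340.23/2312.66) = 0.011851; /T ⇒ 0.007901
y = r + u − ln(F/S)/T = 0.0498 + 0.0138 − 0.007901 = 0.055699
y = 5.57%

5.57%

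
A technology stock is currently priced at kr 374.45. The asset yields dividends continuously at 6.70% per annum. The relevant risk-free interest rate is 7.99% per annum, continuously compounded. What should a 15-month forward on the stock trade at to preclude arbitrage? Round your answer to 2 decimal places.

F = S·e^((r − q)T) = 374.45 · e^((0.0799 − 0.0670) × 15/12)
= 374.45 · e^0.016125 = 374.45 × 1.016256
F = kr 380.54

kr 380.54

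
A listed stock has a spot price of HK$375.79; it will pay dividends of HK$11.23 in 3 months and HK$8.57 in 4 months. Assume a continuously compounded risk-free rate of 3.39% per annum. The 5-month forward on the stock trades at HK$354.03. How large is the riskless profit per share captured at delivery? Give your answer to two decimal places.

PV(dividends) I = 11.23·e^(−0.0339·3/12) + 8.57·e^(−0.0339·4/12) = 19.6089
Fair forward F* = (S − I)·e^(rT) = (375.79 − 19.6089)·e^0.014125 = 356.1811 × 1.014225 = 361.2478
Market HK$354.03 < fair 361.2478: forward underpriced → reverse cash-and-carry (short the stock, invest proceeds at r, pay the dividends, go long the forward).
Profit at T = |F_mkt − F*| = |354.03 − 361.2478| = HK$7.22 per share

HK$7.22 per share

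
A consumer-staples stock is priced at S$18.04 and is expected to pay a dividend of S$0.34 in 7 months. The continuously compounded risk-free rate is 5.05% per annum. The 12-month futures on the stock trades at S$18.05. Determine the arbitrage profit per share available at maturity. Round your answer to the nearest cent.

S$0.58 per share

PV(dividends) I = 0.34·e^(−0.0505·7/12) = 0.3301
Fair futures F* = (S − I)·e^(rT) = (18.04 − 0.3301)·e^0.050500 = 17.7099 × 1.051797 = 18.6272
Market S$18.05 < fair 18.6272: forward underpriced → reverse cash-and-carry (short the stock, invest proceeds at r, pay the dividends, go long the forward).
Profit at T = |F_mkt − F*| = |18.05 − 18.6272| = S$0.58 per share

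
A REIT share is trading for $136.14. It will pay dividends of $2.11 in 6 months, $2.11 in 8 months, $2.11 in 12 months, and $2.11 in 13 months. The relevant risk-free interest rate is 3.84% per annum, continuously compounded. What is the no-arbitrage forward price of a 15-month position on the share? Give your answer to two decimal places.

PV(dividends) I = 2.11·e^(−0.0384·6/12) + 2.11·e^(−0.0384·8/12) + 2.11·e^(−0.0384·12/12) + 2.11·e^(−0.0384·13/12)
I = 2.0699 + 2.0567 + 2.0305 + 2.0240 = 8.1811
F = (S − I)·e^(rT) = (136.14 − 8.1811) · e^(0.0384·15/12)
= 127.9589 · e^0.048000 = 127.9589 × 1.049171 = $134.25

$134.25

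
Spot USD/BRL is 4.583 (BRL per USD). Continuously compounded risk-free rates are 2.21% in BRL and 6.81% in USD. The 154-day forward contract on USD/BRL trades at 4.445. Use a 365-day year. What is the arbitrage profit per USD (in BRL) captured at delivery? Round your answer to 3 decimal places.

0.050 per USD (in BRL)

Fair forward: F* = S·e^(carry·T), with carry = (r_BRL − r_USD) = 0.0221 − 0.0681 = -0.0460
F* = 4.583 · e^(-0.0460 × 154/365) = 4.583 · e^-0.019408 = 4.583 × 0.980779 = 4.4949
Market 4.445 < fair 4.4949: forward underpriced → reverse cash-and-carry (short spot, go long the forward).
At maturity, profit = |F_mkt − F*| = |4.445 − 4.4949| = 0.050 per USD (in BRL)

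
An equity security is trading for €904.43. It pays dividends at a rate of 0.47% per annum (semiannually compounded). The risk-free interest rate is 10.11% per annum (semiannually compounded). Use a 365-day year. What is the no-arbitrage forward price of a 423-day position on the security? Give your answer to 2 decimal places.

€1,008.44

F = S · (1+r/2)^(2T) / (1+q/2)^(2T)
= 904.43 × 1.121088 / 1.005455 = 904.43 × 1.115006
F = €1,008.44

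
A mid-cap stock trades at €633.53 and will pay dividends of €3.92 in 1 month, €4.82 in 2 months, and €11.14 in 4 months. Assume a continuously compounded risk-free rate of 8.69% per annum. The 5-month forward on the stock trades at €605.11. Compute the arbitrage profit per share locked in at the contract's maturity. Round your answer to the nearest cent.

€31.60 per share

PV(dividends) I = 3.92·e^(−0.0869·1/12) + 4.82·e^(−0.0869·2/12) + 11.14·e^(−0.0869·4/12) = 19.4643
Fair forward F* = (S − I)·e^(rT) = (633.53 − 19.4643)·e^0.036208 = 614.0657 × 1.036871 = 636.7069
Market €605.11 < fair 636.7069: forward underpriced → reverse cash-and-carry (short the stock, invest proceeds at r, pay the dividends, go long the forward).
Profit at T = |F_mkt − F*| = |605.11 − 636.7069| = €31.60 per share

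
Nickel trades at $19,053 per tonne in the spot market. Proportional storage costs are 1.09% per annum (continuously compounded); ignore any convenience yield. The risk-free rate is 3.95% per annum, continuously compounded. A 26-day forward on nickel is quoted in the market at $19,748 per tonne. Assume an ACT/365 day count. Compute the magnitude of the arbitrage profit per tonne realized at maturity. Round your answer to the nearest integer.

$626 per tonne

Fair forward: F* = S·e^(carry·T), with carry = (r + u) = 0.0395 + 0.0109 = 0.0504
F* = 19053 · e^(0.0504 × 26/365) = 19053 · e^0.003590 = 19053 × 1.003596 = $19121.5146
Market $19748 > fair $19121.5146: forward overpriced → cash-and-carry (buy spot, short the forward).
At maturity, profit = |F_mkt − F*| = |19748 − 19121.5146| = $626 per tonne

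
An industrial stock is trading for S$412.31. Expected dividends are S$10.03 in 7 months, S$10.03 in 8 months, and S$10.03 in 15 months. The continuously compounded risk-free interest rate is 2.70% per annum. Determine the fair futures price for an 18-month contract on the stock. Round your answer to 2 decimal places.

PV(dividends) I = 10.03·e^(−0.0270·7/12) + 10.03·e^(−0.0270·8/12) + 10.03·e^(−0.0270·15/12)
I = 9.8733 + 9.8511 + 9.6971 = 29.4215
F = (S − I)·e^(rT) = (412.31 − 29.4215) · e^(0.0270·18/12)
= 382.8885 · e^0.040500 = 382.8885 × 1.041331 = S$398.71

S$398.71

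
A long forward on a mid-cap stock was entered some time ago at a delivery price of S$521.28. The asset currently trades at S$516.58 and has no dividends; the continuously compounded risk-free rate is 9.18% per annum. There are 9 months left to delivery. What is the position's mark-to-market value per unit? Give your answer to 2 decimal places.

S$29.98

Current fair forward for the remaining 9 months: F = S·e^(r·T), r = 0.0918
F = 516.58 · e^(0.0918 × 9/12) = 516.58 × 1.071276 = 553.3998
Value of long forward = (F − K)·e^(−rT) = (553.3998 − 521.28) · e^(−0.0918·9/12)
= 32.1198 × 0.933467 = 29.98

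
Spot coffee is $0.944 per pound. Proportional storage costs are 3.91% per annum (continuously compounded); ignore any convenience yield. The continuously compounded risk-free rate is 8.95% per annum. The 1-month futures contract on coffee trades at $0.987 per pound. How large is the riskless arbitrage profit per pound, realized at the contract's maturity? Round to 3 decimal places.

Fair futures: F* = S·e^(carry·T), with carry = (r + u) = 0.0895 + 0.0391 = 0.1286
F* = 0.944 · e^(0.1286 × 1/12) = 0.944 · e^0.010717 = 0.944 × 1.010775 = $0.9542
Market $0.987 > fair $0.9542: forward overpriced → cash-and-carry (buy spot, short the forward).
At maturity, profit = |F_mkt − F*| = |0.987 − 0.9542| = $0.033 per pound

$0.033 per pound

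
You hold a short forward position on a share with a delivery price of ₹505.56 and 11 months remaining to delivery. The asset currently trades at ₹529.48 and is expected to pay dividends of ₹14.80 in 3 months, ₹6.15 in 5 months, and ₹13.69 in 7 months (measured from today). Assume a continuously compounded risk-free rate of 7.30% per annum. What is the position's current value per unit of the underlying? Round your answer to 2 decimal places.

-₹23.03

PV(remaining dividends) I = 14.80·e^(−0.0730·3/12) + 6.15·e^(−0.0730·5/12) + 13.69·e^(−0.0730·7/12) = 33.6174
Current forward F = (S − I)·e^(rT) = (529.48 − 33.6174)·e^(0.0730·11/12) = 495.8626 × 1.069206 = 530.1793
Value (long) = (F − K)·e^(−rT) = (530.1793 − 505.56) × 0.935273 = 23.0258
Short position value = −(long value) = -₹23.03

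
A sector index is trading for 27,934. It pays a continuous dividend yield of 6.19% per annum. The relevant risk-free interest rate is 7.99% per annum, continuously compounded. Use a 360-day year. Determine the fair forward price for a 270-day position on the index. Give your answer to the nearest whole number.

F = S·e^((r − q)T) = 27934 · e^((0.0799 − 0.0619) × 270/360)
= 27934 · e^0.013500 = 27934 × 1.013592
F = 28,314

28,314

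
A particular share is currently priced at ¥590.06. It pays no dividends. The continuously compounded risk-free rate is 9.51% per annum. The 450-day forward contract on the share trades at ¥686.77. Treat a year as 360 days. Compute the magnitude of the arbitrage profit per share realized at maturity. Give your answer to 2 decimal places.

¥22.23 per share

Fair forward: F* = S·e^(carry·T), with carry = r = 0.0951
F* = 590.06 · e^(0.0951 × 450/360) = 590.06 · e^0.118875 = 590.06 × 1.126229 = ¥664.5427
Market ¥686.77 > fair ¥664.5427: forward overpriced → cash-and-carry (buy spot, short the forward).
At maturity, profit = |F_mkt − F*| = |686.77 − 664.5427| = ¥22.23 per share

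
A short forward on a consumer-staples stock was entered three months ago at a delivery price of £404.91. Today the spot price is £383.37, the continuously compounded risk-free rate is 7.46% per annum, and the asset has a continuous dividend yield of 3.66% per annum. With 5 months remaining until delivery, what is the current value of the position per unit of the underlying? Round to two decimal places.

£14.95

Current fair forward for the remaining 5 months: F = S·e^((r − q)·T), (r − q) = 0.0746 − 0.0366 = 0.0380
F = 383.37 · e^(0.0380 × 5/12) = 383.37 × 1.015959 = 389.4882
Value of long forward = (F − K)·e^(−rT) = (389.4882 − 404.91) · e^(−0.0746·5/12)
= -15.4218 × 0.969395 = -14.95
Short position value = −(long value) = £14.95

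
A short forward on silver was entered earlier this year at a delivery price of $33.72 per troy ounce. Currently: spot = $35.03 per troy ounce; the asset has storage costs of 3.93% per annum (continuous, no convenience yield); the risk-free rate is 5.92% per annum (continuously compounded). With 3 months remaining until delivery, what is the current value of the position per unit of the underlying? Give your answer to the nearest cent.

-$2.15 per troy ounce

Current fair forward for the remaining 3 months: F = S·e^((r + u)·T), (r + u) = 0.0592 + 0.0393 = 0.0985
F = 35.03 · e^(0.0985 × 3/12) = 35.03 × 1.024931 = 35.9033
Value of long forward = (F − K)·e^(−rT) = (35.9033 − 33.72) · e^(−0.0592·3/12)
= 2.1833 × 0.985309 = 2.15
Short position value = −(long value) = -$2.15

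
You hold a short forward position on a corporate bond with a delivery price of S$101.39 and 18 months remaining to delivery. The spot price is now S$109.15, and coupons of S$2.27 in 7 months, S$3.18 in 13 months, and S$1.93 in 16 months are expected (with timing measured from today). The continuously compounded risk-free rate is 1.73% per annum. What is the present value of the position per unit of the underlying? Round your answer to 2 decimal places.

-S$3.10

PV(remaining coupons) I = 2.27·e^(−0.0173·7/12) + 3.18·e^(−0.0173·13/12) + 1.93·e^(−0.0173·16/12) = 7.2542
Current forward F = (S − I)·e^(rT) = (109.15 − 7.2542)·e^(0.0173·18/12) = 101.8958 × 1.026290 = 104.5746
Value (long) = (F − K)·e^(−rT) = (104.5746 − 101.39) × 0.974384 = 3.1030
Short position value = −(long value) = -S$3.10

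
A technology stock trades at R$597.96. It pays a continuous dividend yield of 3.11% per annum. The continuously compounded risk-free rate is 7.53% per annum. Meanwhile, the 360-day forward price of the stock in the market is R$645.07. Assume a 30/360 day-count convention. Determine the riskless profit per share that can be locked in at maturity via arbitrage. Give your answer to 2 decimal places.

R$20.09 per share

Fair forward: F* = S·e^(carry·T), with carry = (r − q) = 0.0753 − 0.0311 = 0.0442
F* = 597.96 · e^(0.0442 × 360/360) = 597.96 · e^0.044200 = 597.96 × 1.045191 = R$624.9824
Market R$645.07 > fair R$624.9824: forward overpriced → cash-and-carry (buy spot, short the forward).
At maturity, profit = |F_mkt − F*| = |645.07 − 624.9824| = R$20.09 per share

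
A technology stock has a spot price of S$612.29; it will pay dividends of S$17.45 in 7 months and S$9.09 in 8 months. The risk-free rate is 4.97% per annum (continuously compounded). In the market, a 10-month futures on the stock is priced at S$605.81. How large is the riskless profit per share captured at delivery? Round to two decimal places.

S$5.54 per share

PV(dividends) I = 17.45·e^(−0.0497·7/12) + 9.09·e^(−0.0497·8/12) = 25.7451
Fair futures F* = (S − I)·e^(rT) = (612.29 − 25.7451)·e^0.041417 = 586.5449 × 1.042287 = 611.3481
Market S$605.81 < fair 611.3481: forward underpriced → reverse cash-and-carry (short the stock, invest proceeds at r, pay the dividends, go long the forward).
Profit at T = |F_mkt − F*| = |605.81 − 611.3481| = S$5.54 per share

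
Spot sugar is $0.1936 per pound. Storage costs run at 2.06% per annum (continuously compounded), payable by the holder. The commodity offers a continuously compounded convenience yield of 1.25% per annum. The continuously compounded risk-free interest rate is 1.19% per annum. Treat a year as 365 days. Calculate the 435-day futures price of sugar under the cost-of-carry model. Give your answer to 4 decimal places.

Net carry = r + u − y = 0.0119 + 0.0206 − 0.0125 = 0.0200
F = S·e^((r+u−y)T) = 0.1936 · e^(0.0200 × 435/365) = 0.1936 · e^0.023836
= 0.1936 × 1.024122 = $0.1983 per pound

$0.1983 per pound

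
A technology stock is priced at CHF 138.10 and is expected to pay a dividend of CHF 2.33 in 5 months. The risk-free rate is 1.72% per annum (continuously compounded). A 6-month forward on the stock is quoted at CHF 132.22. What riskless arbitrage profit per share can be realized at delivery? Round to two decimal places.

PV(dividends) I = 2.33·e^(−0.0172·5/12) = 2.3134
Fair forward F* = (S − I)·e^(rT) = (138.10 − 2.3134)·e^0.008600 = 135.7866 × 1.008637 = 136.9594
Market CHF 132.22 < fair 136.9594: forward underpriced → reverse cash-and-carry (short the stock, invest proceeds at r, pay the dividends, go long the forward).
Profit at T = |F_mkt − F*| = |132.22 − 136.9594| = CHF 4.74 per share

CHF 4.74 per share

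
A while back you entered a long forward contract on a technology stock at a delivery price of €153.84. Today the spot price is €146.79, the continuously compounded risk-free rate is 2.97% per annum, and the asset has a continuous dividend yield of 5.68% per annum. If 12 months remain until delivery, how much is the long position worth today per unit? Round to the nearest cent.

-€10.65

Current fair forward for the remaining 12 months: F = S·e^((r − q)·T), (r − q) = 0.0297 − 0.0568 = -0.0271
F = 146.79 · e^(-0.0271 × 12/12) = 146.79 × 0.973264 = 142.8654
Value of long forward = (F − K)·e^(−rT) = (142.8654 − 153.84) · e^(−0.0297·12/12)
= -10.9746 × 0.970737 = -10.65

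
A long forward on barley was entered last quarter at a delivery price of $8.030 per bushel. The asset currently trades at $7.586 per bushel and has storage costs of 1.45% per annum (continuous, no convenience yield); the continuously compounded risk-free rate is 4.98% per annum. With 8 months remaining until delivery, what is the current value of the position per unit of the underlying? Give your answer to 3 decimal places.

-$0.108 per bushel

Current fair forward for the remaining 8 months: F = S·e^((r + u)·T), (r + u) = 0.0498 + 0.0145 = 0.0643
F = 7.586 · e^(0.0643 × 8/12) = 7.586 × 1.043799 = 7.9183
Value of long forward = (F − K)·e^(−rT) = (7.9183 − 8.030) · e^(−0.0498·8/12)
= -0.1117 × 0.967345 = -0.108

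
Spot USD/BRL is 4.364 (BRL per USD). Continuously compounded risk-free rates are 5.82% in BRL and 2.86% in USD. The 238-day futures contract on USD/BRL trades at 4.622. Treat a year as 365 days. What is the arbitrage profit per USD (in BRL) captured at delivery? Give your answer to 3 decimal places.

0.173 per USD (in BRL)

Fair futures: F* = S·e^(carry·T), with carry = (r_BRL − r_USD) = 0.0582 − 0.0286 = 0.0296
F* = 4.364 · e^(0.0296 × 238/365) = 4.364 · e^0.019301 = 4.364 × 1.019488 = 4.4490
Market 4.622 > fair 4.4490: forward overpriced → cash-and-carry (buy spot, short the forward).
At maturity, profit = |F_mkt − F*| = |4.622 − 4.4490| = 0.173 per USD (in BRL)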